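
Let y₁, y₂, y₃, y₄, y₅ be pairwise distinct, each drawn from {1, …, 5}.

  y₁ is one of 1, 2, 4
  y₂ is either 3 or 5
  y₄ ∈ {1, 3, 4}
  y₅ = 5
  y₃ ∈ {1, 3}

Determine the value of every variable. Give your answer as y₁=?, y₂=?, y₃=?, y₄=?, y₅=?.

y₅ must be 5 (only option left). Eliminate 5 elsewhere: y₂.
y₂ must be 3 (only option left). So y₃, y₄ can't be 3.
That leaves y₃ = 1. Eliminate 1 elsewhere: y₁, y₄.
y₄'s domain is down to {4}, so y₄ = 4. So y₁ can't be 4.
y₁ has just one choice, so y₁ = 2.

y₁=2, y₂=3, y₃=1, y₄=4, y₅=5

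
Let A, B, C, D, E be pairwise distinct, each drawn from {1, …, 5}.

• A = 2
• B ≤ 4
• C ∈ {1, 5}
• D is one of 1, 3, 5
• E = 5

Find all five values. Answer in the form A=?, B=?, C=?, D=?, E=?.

A=2, B=4, C=1, D=3, E=5

A has just one choice, so A = 2. So B can't be 2.
That leaves E = 5. Remove 5 from C, D.
That leaves C = 1. Strike 1 from B, D.
That leaves D = 3. Remove 3 from B.
That leaves B = 4.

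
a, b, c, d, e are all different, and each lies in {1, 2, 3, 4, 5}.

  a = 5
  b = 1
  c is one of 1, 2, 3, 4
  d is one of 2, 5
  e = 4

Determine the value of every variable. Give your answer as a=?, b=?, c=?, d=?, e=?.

a must be 5 (only option left). Eliminate 5 elsewhere: d.
b has just one choice, so b = 1. So c can't be 1.
d has just one choice, so d = 2. So c can't be 2.
e's domain is down to {4}, so e = 4. Remove 4 from c.
c's domain is down to {3}, so c = 3.

a=5, b=1, c=3, d=2, e=4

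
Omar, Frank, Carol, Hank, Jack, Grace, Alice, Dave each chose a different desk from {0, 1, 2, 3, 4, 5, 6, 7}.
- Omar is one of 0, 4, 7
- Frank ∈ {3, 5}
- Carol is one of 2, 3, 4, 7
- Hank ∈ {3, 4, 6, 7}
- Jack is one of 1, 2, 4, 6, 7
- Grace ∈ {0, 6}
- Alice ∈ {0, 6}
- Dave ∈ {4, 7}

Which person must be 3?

The 8 variables draw from only 8 values {0, 1, 2, 3, 4, 5, 6, 7}, so each is used; only Jack can be 1, hence Jack = 1.
Among the 7 still-open variables, 2 fits only Carol (and all 7 values in {0, 2, 3, 4, 5, 6, 7} must be used), so Carol = 2.
Among the 6 still-open variables, 5 fits only Frank (and all 6 values in {0, 3, 4, 5, 6, 7} must be used), so Frank = 5.
Among the 5 still-open variables, 3 fits only Hank (and all 5 values in {0, 3, 4, 6, 7} must be used), so Hank = 3.

Hank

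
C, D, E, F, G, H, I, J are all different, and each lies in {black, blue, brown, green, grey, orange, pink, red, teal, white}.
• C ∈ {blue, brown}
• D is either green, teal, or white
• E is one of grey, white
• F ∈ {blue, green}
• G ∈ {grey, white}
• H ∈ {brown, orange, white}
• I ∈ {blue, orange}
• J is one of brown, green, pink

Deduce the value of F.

green

Among the 8 variables, pink fits only J (and all 8 values in {blue, brown, green, grey, orange, pink, teal, white} must be used), so J = pink.
Among the 7 still-open variables, teal fits only D (and all 7 values in {blue, brown, green, grey, orange, teal, white} must be used), so D = teal.
The 6 still-open variables together cover exactly {blue, brown, green, grey, orange, white} — 6 values for 6 variables — and green appears only in F's list, so F = green.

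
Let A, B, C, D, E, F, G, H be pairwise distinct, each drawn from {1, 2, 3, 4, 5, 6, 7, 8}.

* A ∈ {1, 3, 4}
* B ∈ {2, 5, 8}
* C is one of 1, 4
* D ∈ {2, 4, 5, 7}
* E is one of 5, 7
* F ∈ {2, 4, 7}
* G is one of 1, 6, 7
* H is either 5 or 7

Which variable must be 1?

C

The 8 variables together cover exactly {1, 2, 3, 4, 5, 6, 7, 8} — 8 values for 8 variables — and 3 appears only in A's list, so A = 3.
Among the 7 still-open variables, 6 fits only G (and all 7 values in {1, 2, 4, 5, 6, 7, 8} must be used), so G = 6.
The 6 still-open variables draw from only 6 values {1, 2, 4, 5, 7, 8}, so each is used; only C can be 1, hence C = 1.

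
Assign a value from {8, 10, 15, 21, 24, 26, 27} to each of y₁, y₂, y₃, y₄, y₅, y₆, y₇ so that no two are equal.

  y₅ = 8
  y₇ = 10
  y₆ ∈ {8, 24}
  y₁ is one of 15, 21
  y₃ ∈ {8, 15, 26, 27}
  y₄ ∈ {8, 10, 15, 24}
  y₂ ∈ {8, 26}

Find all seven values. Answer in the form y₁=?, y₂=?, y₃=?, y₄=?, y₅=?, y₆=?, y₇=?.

y₁=21, y₂=26, y₃=27, y₄=15, y₅=8, y₆=24, y₇=10

y₅ has just one choice, so y₅ = 8. Eliminate 8 elsewhere: y₂, y₃, y₄, y₆.
y₆ has just one choice, so y₆ = 24. So y₄ can't be 24.
That leaves y₇ = 10. So y₄ can't be 10.
y₂ must be 26 (only option left). Strike 26 from y₃.
That leaves y₄ = 15. Remove 15 from y₁, y₃.
y₁ must be 21 (only option left).
y₃ must be 27 (only option left).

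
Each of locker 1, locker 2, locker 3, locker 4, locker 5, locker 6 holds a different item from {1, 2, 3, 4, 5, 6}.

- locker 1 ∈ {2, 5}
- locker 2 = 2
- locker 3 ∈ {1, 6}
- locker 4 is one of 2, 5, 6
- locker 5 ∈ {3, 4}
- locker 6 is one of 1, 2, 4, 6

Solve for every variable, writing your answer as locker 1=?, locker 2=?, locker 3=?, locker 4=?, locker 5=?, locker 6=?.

locker 1=5, locker 2=2, locker 3=1, locker 4=6, locker 5=3, locker 6=4

locker 2's domain is down to {2}, so locker 2 = 2. Eliminate 2 elsewhere: locker 1, locker 4, locker 6.
locker 1 must be 5 (only option left). Remove 5 from locker 4.
locker 4's domain is down to {6}, so locker 4 = 6. Remove 6 from locker 3, locker 6.
locker 3's domain is down to {1}, so locker 3 = 1. So locker 6 can't be 1.
locker 6 must be 4 (only option left). Strike 4 from locker 5.
locker 5 has just one choice, so locker 5 = 3.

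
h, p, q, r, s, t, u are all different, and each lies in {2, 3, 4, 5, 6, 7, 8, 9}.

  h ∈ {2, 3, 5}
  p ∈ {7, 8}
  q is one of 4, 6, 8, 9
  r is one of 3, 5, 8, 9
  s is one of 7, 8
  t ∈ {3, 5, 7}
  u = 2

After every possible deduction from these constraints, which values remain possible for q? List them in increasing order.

u must be 2 (only option left). Eliminate 2 elsewhere: h.
The 2 variables p and s are confined to {7, 8}, which locks those values in; drop them from q, r, t.
h and t between them cover only {3, 5} — a naked pair. Remove those values from r.
r's domain is down to {9}, so r = 9. Strike 9 from q.
No further eliminations apply; q can still be any of 4, 6.

4, 6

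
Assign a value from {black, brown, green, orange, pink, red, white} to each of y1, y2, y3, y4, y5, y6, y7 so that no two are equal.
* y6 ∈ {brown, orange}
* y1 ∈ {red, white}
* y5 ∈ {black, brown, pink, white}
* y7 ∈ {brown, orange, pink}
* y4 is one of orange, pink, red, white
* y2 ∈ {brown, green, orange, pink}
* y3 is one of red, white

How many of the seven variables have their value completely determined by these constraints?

2

The 7 variables together cover exactly {black, brown, green, orange, pink, red, white} — 7 values for 7 variables — and black appears only in y5's list, so y5 = black.
The 6 still-open variables together cover exactly {brown, green, orange, pink, red, white} — 6 values for 6 variables — and green appears only in y2's list, so y2 = green.
The 2 variables y1 and y3 are confined to {red, white}, which locks those values in; drop them from y4.
Determined: y2=green, y5=black. The other variables each still have more than one consistent value. That makes 2.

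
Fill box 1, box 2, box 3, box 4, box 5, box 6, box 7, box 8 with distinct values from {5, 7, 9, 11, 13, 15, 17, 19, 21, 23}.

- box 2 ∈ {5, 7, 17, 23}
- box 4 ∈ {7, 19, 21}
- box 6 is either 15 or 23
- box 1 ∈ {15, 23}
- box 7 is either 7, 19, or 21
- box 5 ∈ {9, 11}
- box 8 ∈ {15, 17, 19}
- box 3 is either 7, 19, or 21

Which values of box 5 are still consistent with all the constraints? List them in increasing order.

The 2 variables box 1 and box 6 are confined to {15, 23}, which locks those values in; drop them from box 2, box 8.
box 3, box 4, box 7 between them cover only {7, 19, 21} — a naked triple. Remove those values from box 2, box 8.
That leaves box 8 = 17. Strike 17 from box 2.
box 2 must be 5 (only option left).
No further eliminations apply; box 5 can still be any of 9, 11.

9, 11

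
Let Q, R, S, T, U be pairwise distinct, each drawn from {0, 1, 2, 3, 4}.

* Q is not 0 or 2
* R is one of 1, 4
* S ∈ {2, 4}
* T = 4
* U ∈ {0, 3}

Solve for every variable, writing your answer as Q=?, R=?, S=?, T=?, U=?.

T must be 4 (only option left). Eliminate 4 elsewhere: Q, R, S.
R has just one choice, so R = 1. Remove 1 from Q.
S has just one choice, so S = 2.
Q's domain is down to {3}, so Q = 3. So U can't be 3.
U's domain is down to {0}, so U = 0.

Q=3, R=1, S=2, T=4, U=0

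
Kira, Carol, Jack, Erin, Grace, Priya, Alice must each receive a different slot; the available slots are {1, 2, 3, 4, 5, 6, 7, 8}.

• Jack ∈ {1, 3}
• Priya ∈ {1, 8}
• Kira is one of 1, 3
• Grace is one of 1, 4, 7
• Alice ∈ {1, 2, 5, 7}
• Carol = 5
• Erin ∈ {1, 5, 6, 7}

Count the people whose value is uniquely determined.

2

Carol's domain is down to {5}, so Carol = 5. Strike 5 from Erin, Alice.
The 2 variables Kira and Jack are confined to {1, 3}, which locks those values in; drop them from Erin, Grace, Priya, Alice.
That leaves Priya = 8.
Determined: Carol=5, Priya=8. The other people each still have more than one consistent value. That makes 2.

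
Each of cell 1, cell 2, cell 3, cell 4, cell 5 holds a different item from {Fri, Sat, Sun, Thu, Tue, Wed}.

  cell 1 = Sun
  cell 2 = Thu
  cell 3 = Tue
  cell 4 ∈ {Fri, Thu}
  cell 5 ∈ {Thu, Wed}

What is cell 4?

cell 1 has just one choice, so cell 1 = Sun.
That leaves cell 2 = Thu. Strike Thu from cell 4, cell 5.
So cell 4 = Fri.

Fri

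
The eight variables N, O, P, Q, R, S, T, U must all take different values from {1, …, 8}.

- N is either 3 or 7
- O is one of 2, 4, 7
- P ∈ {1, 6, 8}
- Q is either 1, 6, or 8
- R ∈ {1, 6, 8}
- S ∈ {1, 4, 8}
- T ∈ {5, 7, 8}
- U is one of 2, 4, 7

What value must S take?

4

Among the 8 variables, 3 fits only N (and all 8 values in {1, 2, 3, 4, 5, 6, 7, 8} must be used), so N = 3.
Among the 7 still-open variables, 5 fits only T (and all 7 values in {1, 2, 4, 5, 6, 7, 8} must be used), so T = 5.
The 3 variables P, Q, R are confined to {1, 6, 8}, which locks those values in; drop them from S.
So S = 4.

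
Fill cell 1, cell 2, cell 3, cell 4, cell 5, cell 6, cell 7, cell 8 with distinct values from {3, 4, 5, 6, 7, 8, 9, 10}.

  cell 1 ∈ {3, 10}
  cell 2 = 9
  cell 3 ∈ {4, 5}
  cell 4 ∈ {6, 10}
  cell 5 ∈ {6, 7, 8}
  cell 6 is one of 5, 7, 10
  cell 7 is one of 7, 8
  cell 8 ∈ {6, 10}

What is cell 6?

cell 2 has just one choice, so cell 2 = 9.
The 7 still-open variables together cover exactly {3, 4, 5, 6, 7, 8, 10} — 7 values for 7 variables — and 3 appears only in cell 1's list, so cell 1 = 3.
The 6 still-open variables together cover exactly {4, 5, 6, 7, 8, 10} — 6 values for 6 variables — and 4 appears only in cell 3's list, so cell 3 = 4.
The 5 still-open variables together cover exactly {5, 6, 7, 8, 10} — 5 values for 5 variables — and 5 appears only in cell 6's list, so cell 6 = 5.

5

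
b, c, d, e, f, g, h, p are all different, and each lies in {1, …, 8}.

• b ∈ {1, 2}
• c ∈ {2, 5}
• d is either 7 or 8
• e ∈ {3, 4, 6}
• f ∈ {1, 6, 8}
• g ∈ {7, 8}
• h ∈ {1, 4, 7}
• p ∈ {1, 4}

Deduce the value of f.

The 8 variables draw from only 8 values {1, 2, 3, 4, 5, 6, 7, 8}, so each is used; only e can be 3, hence e = 3.
Among the 7 still-open variables, 5 fits only c (and all 7 values in {1, 2, 4, 5, 6, 7, 8} must be used), so c = 5.
The 6 still-open variables together cover exactly {1, 2, 4, 6, 7, 8} — 6 values for 6 variables — and 2 appears only in b's list, so b = 2.
The 5 still-open variables together cover exactly {1, 4, 6, 7, 8} — 5 values for 5 variables — and 6 appears only in f's list, so f = 6.

6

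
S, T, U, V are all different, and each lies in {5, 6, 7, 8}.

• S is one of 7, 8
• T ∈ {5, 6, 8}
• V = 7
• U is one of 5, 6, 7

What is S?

8

V's domain is down to {7}, so V = 7. Remove 7 from S, U.
So S = 8.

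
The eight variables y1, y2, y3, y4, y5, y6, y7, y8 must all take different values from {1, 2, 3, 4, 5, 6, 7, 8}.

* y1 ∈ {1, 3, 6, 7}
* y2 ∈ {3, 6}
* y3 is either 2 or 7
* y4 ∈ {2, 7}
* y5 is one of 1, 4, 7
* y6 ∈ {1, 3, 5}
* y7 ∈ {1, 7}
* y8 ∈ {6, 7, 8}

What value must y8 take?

The 8 variables draw from only 8 values {1, 2, 3, 4, 5, 6, 7, 8}, so each is used; only y5 can be 4, hence y5 = 4.
Among the 7 still-open variables, 5 fits only y6 (and all 7 values in {1, 2, 3, 5, 6, 7, 8} must be used), so y6 = 5.
Among the 6 still-open variables, 8 fits only y8 (and all 6 values in {1, 2, 3, 6, 7, 8} must be used), so y8 = 8.

8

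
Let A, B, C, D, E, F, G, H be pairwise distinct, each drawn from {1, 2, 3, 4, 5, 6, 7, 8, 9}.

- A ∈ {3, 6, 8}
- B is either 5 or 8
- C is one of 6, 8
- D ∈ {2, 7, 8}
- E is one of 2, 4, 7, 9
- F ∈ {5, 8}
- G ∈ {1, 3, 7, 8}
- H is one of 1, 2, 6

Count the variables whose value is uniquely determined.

2

B and F between them cover only {5, 8} — a naked pair. Remove those values from A, C, D, G.
C's domain is down to {6}, so C = 6. Eliminate 6 elsewhere: A, H.
A must be 3 (only option left). Remove 3 from G.
The 3 variables D, G, H are confined to {1, 2, 7}, which locks those values in; drop them from E.
Determined: A=3, C=6. The other variables each still have more than one consistent value. That makes 2.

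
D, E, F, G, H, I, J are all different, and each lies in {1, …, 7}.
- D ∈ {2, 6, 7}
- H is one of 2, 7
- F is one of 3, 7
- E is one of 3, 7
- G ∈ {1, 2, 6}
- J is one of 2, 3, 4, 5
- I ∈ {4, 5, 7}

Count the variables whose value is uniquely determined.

The 7 variables draw from only 7 values {1, 2, 3, 4, 5, 6, 7}, so each is used; only G can be 1, hence G = 1.
Among the 6 still-open variables, 6 fits only D (and all 6 values in {2, 3, 4, 5, 6, 7} must be used), so D = 6.
E and F between them cover only {3, 7} — a naked pair. Remove those values from H, I, J.
H has just one choice, so H = 2. Remove 2 from J.
Determined: D=6, G=1, H=2. The other variables each still have more than one consistent value. That makes 3.

3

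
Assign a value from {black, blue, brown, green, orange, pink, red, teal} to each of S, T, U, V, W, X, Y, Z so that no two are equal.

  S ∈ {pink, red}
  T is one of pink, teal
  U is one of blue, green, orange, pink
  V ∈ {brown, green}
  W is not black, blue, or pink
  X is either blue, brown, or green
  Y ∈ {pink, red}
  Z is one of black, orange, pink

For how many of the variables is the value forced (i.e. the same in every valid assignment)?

2

The 8 variables together cover exactly {black, blue, brown, green, orange, pink, red, teal} — 8 values for 8 variables — and black appears only in Z's list, so Z = black.
The 2 variables S and Y are confined to {pink, red}, which locks those values in; drop them from T, U, W.
That leaves T = teal. So W can't be teal.
Determined: T=teal, Z=black. The other variables each still have more than one consistent value. That makes 2.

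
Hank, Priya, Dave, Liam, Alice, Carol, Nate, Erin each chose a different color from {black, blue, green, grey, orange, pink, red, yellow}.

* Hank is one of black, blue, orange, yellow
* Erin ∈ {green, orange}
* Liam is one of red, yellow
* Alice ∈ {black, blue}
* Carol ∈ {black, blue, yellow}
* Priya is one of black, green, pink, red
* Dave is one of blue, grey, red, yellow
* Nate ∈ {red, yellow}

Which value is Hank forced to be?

orange

The 8 variables together cover exactly {black, blue, green, grey, orange, pink, red, yellow} — 8 values for 8 variables — and grey appears only in Dave's list, so Dave = grey.
Among the 7 still-open variables, pink fits only Priya (and all 7 values in {black, blue, green, orange, pink, red, yellow} must be used), so Priya = pink.
Among the 6 still-open variables, green fits only Erin (and all 6 values in {black, blue, green, orange, red, yellow} must be used), so Erin = green.
Among the 5 still-open variables, orange fits only Hank (and all 5 values in {black, blue, orange, red, yellow} must be used), so Hank = orange.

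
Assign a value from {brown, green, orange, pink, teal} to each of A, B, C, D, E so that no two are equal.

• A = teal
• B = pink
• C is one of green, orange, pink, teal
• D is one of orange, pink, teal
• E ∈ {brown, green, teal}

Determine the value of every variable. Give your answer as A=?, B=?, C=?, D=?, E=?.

A must be teal (only option left). So C, D, E can't be teal.
B has just one choice, so B = pink. Eliminate pink elsewhere: C, D.
D has just one choice, so D = orange. Eliminate orange elsewhere: C.
C must be green (only option left). Remove green from E.
E has just one choice, so E = brown.

A=teal, B=pink, C=green, D=orange, E=brown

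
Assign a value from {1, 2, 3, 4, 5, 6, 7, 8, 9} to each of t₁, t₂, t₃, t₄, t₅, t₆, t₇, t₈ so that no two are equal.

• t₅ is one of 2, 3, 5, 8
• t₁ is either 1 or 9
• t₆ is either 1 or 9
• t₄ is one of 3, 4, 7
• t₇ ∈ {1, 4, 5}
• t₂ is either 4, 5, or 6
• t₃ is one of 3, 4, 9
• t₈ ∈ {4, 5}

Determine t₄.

7

t₁ and t₆ share exactly the 2 values {1, 9}; by pigeonhole those values go to them, so strike 1, 9 from t₃, t₇.
t₇ and t₈ share exactly the 2 values {4, 5}; by pigeonhole those values go to them, so strike 4, 5 from t₂, t₃, t₄, t₅.
That leaves t₂ = 6.
t₃ must be 3 (only option left). Eliminate 3 elsewhere: t₄, t₅.
So t₄ = 7.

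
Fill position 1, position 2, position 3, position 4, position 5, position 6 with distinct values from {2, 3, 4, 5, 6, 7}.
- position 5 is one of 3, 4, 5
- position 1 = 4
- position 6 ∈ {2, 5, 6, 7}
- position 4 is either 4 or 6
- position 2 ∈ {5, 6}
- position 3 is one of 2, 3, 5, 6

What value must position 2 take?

5

position 1 must be 4 (only option left). Eliminate 4 elsewhere: position 4, position 5.
That leaves position 4 = 6. Remove 6 from position 2, position 3, position 6.
So position 2 = 5.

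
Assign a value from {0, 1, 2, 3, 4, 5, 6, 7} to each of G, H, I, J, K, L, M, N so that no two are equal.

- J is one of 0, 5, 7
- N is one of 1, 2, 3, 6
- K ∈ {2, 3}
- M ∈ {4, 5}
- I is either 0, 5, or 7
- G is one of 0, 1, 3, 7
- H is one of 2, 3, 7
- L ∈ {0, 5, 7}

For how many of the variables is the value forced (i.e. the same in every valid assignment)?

The 8 variables together cover exactly {0, 1, 2, 3, 4, 5, 6, 7} — 8 values for 8 variables — and 4 appears only in M's list, so M = 4.
The 7 still-open variables together cover exactly {0, 1, 2, 3, 5, 6, 7} — 7 values for 7 variables — and 6 appears only in N's list, so N = 6.
Among the 6 still-open variables, 1 fits only G (and all 6 values in {0, 1, 2, 3, 5, 7} must be used), so G = 1.
I, J, L between them cover only {0, 5, 7} — a naked triple. Remove those values from H.
Determined: G=1, M=4, N=6. The other variables each still have more than one consistent value. That makes 3.

3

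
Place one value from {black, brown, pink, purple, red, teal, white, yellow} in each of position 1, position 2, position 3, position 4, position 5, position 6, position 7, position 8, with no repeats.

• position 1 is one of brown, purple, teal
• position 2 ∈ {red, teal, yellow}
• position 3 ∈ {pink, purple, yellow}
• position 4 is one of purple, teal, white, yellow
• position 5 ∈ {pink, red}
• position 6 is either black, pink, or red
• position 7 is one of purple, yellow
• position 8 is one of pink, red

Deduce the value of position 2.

teal

The 8 variables draw from only 8 values {black, brown, pink, purple, red, teal, white, yellow}, so each is used; only position 6 can be black, hence position 6 = black.
The 7 still-open variables draw from only 7 values {brown, pink, purple, red, teal, white, yellow}, so each is used; only position 1 can be brown, hence position 1 = brown.
Among the 6 still-open variables, white fits only position 4 (and all 6 values in {pink, purple, red, teal, white, yellow} must be used), so position 4 = white.
The 5 still-open variables together cover exactly {pink, purple, red, teal, yellow} — 5 values for 5 variables — and teal appears only in position 2's list, so position 2 = teal.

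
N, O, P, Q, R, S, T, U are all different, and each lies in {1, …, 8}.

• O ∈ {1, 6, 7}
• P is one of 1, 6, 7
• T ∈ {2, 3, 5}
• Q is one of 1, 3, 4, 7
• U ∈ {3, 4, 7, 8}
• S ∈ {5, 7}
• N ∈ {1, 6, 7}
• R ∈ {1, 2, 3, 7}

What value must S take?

5

The 8 variables together cover exactly {1, 2, 3, 4, 5, 6, 7, 8} — 8 values for 8 variables — and 8 appears only in U's list, so U = 8.
The 7 still-open variables together cover exactly {1, 2, 3, 4, 5, 6, 7} — 7 values for 7 variables — and 4 appears only in Q's list, so Q = 4.
N, O, P between them cover only {1, 6, 7} — a naked triple. Remove those values from R, S.
So S = 5.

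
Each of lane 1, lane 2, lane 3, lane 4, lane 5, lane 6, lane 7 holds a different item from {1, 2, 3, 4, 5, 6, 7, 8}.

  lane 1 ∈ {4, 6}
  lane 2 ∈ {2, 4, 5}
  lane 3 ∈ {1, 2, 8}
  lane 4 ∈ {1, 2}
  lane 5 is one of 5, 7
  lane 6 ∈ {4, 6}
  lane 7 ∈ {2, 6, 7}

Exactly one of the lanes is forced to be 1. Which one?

lane 4

Among the 7 variables, 8 fits only lane 3 (and all 7 values in {1, 2, 4, 5, 6, 7, 8} must be used), so lane 3 = 8.
The 6 still-open variables together cover exactly {1, 2, 4, 5, 6, 7} — 6 values for 6 variables — and 1 appears only in lane 4's list, so lane 4 = 1.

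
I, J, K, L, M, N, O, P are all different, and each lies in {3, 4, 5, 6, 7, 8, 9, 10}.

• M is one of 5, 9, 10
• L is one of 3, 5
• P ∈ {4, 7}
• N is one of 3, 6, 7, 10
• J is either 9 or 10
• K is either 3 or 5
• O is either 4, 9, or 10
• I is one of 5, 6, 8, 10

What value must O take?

4

Among the 8 variables, 8 fits only I (and all 8 values in {3, 4, 5, 6, 7, 8, 9, 10} must be used), so I = 8.
Among the 7 still-open variables, 6 fits only N (and all 7 values in {3, 4, 5, 6, 7, 9, 10} must be used), so N = 6.
The 6 still-open variables draw from only 6 values {3, 4, 5, 7, 9, 10}, so each is used; only P can be 7, hence P = 7.
Among the 5 still-open variables, 4 fits only O (and all 5 values in {3, 4, 5, 9, 10} must be used), so O = 4.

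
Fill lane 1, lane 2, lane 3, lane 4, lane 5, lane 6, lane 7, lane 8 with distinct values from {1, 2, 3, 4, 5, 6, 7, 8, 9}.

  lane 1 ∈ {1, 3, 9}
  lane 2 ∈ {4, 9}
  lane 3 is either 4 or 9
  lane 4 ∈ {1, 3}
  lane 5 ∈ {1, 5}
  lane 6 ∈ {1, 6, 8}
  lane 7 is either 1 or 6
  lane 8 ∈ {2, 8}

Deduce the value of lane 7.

6

The 8 variables together cover exactly {1, 2, 3, 4, 5, 6, 8, 9} — 8 values for 8 variables — and 2 appears only in lane 8's list, so lane 8 = 2.
The 7 still-open variables draw from only 7 values {1, 3, 4, 5, 6, 8, 9}, so each is used; only lane 5 can be 5, hence lane 5 = 5.
Among the 6 still-open variables, 8 fits only lane 6 (and all 6 values in {1, 3, 4, 6, 8, 9} must be used), so lane 6 = 8.
The 5 still-open variables together cover exactly {1, 3, 4, 6, 9} — 5 values for 5 variables — and 6 appears only in lane 7's list, so lane 7 = 6.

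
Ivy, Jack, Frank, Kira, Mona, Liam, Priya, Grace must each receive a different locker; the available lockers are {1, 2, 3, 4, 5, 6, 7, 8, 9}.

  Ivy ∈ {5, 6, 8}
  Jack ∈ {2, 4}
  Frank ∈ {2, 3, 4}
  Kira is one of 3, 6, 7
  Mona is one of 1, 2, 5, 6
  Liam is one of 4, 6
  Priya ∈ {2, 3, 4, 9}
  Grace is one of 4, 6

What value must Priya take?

9

Liam and Grace between them cover only {4, 6} — a naked pair. Remove those values from Ivy, Jack, Frank, Kira, Mona, Priya.
That leaves Jack = 2. Strike 2 from Frank, Mona, Priya.
Frank must be 3 (only option left). So Kira, Priya can't be 3.
So Priya = 9.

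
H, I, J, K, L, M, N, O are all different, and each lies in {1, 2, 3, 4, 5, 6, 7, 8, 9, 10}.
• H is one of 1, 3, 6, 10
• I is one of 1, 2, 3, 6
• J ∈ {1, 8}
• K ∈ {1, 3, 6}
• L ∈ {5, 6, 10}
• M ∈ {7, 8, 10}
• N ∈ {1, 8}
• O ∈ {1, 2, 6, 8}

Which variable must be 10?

Among the 8 variables, 5 fits only L (and all 8 values in {1, 2, 3, 5, 6, 7, 8, 10} must be used), so L = 5.
The 7 still-open variables draw from only 7 values {1, 2, 3, 6, 7, 8, 10}, so each is used; only M can be 7, hence M = 7.
The 6 still-open variables draw from only 6 values {1, 2, 3, 6, 8, 10}, so each is used; only H can be 10, hence H = 10.

H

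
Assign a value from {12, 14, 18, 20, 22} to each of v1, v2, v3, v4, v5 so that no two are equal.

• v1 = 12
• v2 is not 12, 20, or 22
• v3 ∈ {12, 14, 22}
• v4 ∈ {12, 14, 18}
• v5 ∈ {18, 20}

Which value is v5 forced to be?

20

v1 must be 12 (only option left). So v3, v4 can't be 12.
Among the 4 still-open variables, 20 fits only v5 (and all 4 values in {14, 18, 20, 22} must be used), so v5 = 20.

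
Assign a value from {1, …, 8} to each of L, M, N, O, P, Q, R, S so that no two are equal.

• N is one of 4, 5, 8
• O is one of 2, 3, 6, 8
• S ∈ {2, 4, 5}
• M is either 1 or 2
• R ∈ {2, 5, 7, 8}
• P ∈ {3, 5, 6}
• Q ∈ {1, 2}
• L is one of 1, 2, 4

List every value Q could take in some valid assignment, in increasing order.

The 8 variables draw from only 8 values {1, 2, 3, 4, 5, 6, 7, 8}, so each is used; only R can be 7, hence R = 7.
M and Q between them cover only {1, 2} — a naked pair. Remove those values from L, O, S.
L's domain is down to {4}, so L = 4. So N, S can't be 4.
That leaves S = 5. Remove 5 from N, P.
N must be 8 (only option left). Eliminate 8 elsewhere: O.
No further eliminations apply; Q can still be any of 1, 2.

1, 2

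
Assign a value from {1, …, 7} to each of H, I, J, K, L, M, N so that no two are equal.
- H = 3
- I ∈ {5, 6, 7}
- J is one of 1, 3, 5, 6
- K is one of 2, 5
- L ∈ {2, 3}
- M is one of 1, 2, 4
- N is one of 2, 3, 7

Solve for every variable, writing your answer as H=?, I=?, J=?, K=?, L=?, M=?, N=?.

H=3, I=6, J=1, K=5, L=2, M=4, N=7

H has just one choice, so H = 3. Eliminate 3 elsewhere: J, L, N.
L has just one choice, so L = 2. Eliminate 2 elsewhere: K, M, N.
N has just one choice, so N = 7. Strike 7 from I.
That leaves K = 5. Remove 5 from I, J.
That leaves I = 6. So J can't be 6.
J's domain is down to {1}, so J = 1. Remove 1 from M.
That leaves M = 4.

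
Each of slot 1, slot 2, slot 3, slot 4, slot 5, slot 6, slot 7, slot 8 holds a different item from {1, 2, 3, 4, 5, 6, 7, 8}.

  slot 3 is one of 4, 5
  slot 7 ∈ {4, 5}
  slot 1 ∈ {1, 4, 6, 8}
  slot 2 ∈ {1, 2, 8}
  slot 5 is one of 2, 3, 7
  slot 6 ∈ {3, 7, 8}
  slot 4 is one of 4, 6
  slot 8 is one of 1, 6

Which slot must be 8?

slot 3 and slot 7 between them cover only {4, 5} — a naked pair. Remove those values from slot 1, slot 4.
slot 4 has just one choice, so slot 4 = 6. Eliminate 6 elsewhere: slot 1, slot 8.
slot 8 has just one choice, so slot 8 = 1. Eliminate 1 elsewhere: slot 1, slot 2.

slot 1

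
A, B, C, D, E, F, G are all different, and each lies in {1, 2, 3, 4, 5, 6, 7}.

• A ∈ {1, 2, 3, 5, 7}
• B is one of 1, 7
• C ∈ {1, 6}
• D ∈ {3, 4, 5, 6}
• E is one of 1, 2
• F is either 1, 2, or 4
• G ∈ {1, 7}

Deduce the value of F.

4

B and G between them cover only {1, 7} — a naked pair. Remove those values from A, C, E, F.
C's domain is down to {6}, so C = 6. Eliminate 6 elsewhere: D.
E's domain is down to {2}, so E = 2. Strike 2 from A, F.
So F = 4.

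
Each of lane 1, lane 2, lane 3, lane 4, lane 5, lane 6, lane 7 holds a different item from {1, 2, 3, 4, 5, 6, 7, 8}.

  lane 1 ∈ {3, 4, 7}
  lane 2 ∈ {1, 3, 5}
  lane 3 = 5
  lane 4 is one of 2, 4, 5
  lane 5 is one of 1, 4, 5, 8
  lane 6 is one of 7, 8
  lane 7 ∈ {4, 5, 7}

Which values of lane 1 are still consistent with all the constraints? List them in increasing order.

3, 4, 7

lane 3 has just one choice, so lane 3 = 5. Eliminate 5 elsewhere: lane 2, lane 4, lane 5, lane 7.
The 6 still-open variables together cover exactly {1, 2, 3, 4, 7, 8} — 6 values for 6 variables — and 2 appears only in lane 4's list, so lane 4 = 2.
No further eliminations apply; lane 1 can still be any of 3, 4, 7.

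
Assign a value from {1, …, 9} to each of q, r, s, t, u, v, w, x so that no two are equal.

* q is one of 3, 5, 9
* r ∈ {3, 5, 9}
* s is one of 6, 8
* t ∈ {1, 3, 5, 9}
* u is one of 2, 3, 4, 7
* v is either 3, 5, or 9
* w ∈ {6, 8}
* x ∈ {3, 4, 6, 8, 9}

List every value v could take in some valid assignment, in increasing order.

3, 5, 9

The 2 variables s and w are confined to {6, 8}, which locks those values in; drop them from x.
The 3 variables q, r, v are confined to {3, 5, 9}, which locks those values in; drop them from t, u, x.
t's domain is down to {1}, so t = 1.
x's domain is down to {4}, so x = 4. Strike 4 from u.
No further eliminations apply; v can still be any of 3, 5, 9.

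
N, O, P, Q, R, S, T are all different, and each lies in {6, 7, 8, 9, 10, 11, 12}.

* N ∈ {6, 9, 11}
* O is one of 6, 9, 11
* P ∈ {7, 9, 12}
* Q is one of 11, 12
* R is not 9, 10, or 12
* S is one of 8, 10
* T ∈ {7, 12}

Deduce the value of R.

8

Among the 7 variables, 10 fits only S (and all 7 values in {6, 7, 8, 9, 10, 11, 12} must be used), so S = 10.
The 6 still-open variables together cover exactly {6, 7, 8, 9, 11, 12} — 6 values for 6 variables — and 8 appears only in R's list, so R = 8.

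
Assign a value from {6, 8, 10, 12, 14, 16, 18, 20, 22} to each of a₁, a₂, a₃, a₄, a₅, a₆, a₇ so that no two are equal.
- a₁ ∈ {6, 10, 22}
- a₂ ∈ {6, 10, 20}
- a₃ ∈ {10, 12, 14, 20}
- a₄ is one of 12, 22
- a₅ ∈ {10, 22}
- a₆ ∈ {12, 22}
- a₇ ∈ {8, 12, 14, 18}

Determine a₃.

14

a₄ and a₆ between them cover only {12, 22} — a naked pair. Remove those values from a₁, a₃, a₅, a₇.
That leaves a₅ = 10. Eliminate 10 elsewhere: a₁, a₂, a₃.
That leaves a₁ = 6. Remove 6 from a₂.
That leaves a₂ = 20. Remove 20 from a₃.
So a₃ = 14.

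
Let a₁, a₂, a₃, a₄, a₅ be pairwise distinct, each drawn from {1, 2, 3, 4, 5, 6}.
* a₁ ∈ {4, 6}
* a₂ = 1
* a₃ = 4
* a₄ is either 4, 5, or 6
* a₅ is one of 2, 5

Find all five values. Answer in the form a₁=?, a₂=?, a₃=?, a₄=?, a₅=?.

a₂'s domain is down to {1}, so a₂ = 1.
That leaves a₃ = 4. Strike 4 from a₁, a₄.
That leaves a₁ = 6. Remove 6 from a₄.
That leaves a₄ = 5. Strike 5 from a₅.
a₅'s domain is down to {2}, so a₅ = 2.

a₁=6, a₂=1, a₃=4, a₄=5, a₅=2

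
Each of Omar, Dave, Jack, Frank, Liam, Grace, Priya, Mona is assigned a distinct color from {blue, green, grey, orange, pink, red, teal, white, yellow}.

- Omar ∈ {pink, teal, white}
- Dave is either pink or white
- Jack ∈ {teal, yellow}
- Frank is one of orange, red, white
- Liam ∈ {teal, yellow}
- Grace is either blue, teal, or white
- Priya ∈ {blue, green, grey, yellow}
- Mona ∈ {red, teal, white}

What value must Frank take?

Jack and Liam share exactly the 2 values {teal, yellow}; by pigeonhole those values go to them, so strike teal, yellow from Omar, Grace, Priya, Mona.
Omar and Dave share exactly the 2 values {pink, white}; by pigeonhole those values go to them, so strike pink, white from Frank, Grace, Mona.
That leaves Grace = blue. Remove blue from Priya.
That leaves Mona = red. Remove red from Frank.
So Frank = orange.

orange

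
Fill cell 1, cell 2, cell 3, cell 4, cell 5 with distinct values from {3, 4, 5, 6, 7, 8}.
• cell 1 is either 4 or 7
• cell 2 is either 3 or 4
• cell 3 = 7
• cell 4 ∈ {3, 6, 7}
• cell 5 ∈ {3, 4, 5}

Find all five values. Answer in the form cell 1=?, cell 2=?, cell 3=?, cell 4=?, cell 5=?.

cell 3 has just one choice, so cell 3 = 7. Strike 7 from cell 1, cell 4.
That leaves cell 1 = 4. Eliminate 4 elsewhere: cell 2, cell 5.
cell 2's domain is down to {3}, so cell 2 = 3. So cell 4, cell 5 can't be 3.
cell 4's domain is down to {6}, so cell 4 = 6.
cell 5 has just one choice, so cell 5 = 5.

cell 1=4, cell 2=3, cell 3=7, cell 4=6, cell 5=5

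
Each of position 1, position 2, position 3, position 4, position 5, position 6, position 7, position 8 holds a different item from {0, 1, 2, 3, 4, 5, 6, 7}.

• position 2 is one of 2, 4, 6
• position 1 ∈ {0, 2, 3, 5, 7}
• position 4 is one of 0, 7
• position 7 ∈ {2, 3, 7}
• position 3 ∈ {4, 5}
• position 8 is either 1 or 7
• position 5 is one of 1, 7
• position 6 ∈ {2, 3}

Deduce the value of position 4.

0

The 8 variables draw from only 8 values {0, 1, 2, 3, 4, 5, 6, 7}, so each is used; only position 2 can be 6, hence position 2 = 6.
Among the 7 still-open variables, 4 fits only position 3 (and all 7 values in {0, 1, 2, 3, 4, 5, 7} must be used), so position 3 = 4.
Among the 6 still-open variables, 5 fits only position 1 (and all 6 values in {0, 1, 2, 3, 5, 7} must be used), so position 1 = 5.
The 5 still-open variables together cover exactly {0, 1, 2, 3, 7} — 5 values for 5 variables — and 0 appears only in position 4's list, so position 4 = 0.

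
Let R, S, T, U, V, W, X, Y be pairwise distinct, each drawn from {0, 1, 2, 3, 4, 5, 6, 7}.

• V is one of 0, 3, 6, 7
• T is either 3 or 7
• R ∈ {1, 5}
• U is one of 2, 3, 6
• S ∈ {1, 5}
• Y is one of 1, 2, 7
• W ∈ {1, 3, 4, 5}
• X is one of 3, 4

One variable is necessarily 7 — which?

T

Among the 8 variables, 0 fits only V (and all 8 values in {0, 1, 2, 3, 4, 5, 6, 7} must be used), so V = 0.
Among the 7 still-open variables, 6 fits only U (and all 7 values in {1, 2, 3, 4, 5, 6, 7} must be used), so U = 6.
The 6 still-open variables draw from only 6 values {1, 2, 3, 4, 5, 7}, so each is used; only Y can be 2, hence Y = 2.
The 5 still-open variables together cover exactly {1, 3, 4, 5, 7} — 5 values for 5 variables — and 7 appears only in T's list, so T = 7.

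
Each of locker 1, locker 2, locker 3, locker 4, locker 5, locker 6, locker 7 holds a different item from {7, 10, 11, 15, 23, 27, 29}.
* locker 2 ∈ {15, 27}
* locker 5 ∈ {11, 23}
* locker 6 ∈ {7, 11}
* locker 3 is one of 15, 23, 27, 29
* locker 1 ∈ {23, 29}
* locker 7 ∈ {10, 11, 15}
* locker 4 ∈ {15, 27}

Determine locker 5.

11

The 7 variables together cover exactly {7, 10, 11, 15, 23, 27, 29} — 7 values for 7 variables — and 7 appears only in locker 6's list, so locker 6 = 7.
The 6 still-open variables together cover exactly {10, 11, 15, 23, 27, 29} — 6 values for 6 variables — and 10 appears only in locker 7's list, so locker 7 = 10.
The 5 still-open variables together cover exactly {11, 15, 23, 27, 29} — 5 values for 5 variables — and 11 appears only in locker 5's list, so locker 5 = 11.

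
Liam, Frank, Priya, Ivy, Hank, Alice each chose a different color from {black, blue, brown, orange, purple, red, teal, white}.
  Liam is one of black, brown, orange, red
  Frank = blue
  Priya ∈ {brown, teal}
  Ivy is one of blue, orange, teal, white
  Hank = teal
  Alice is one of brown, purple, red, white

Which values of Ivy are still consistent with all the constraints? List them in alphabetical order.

orange, white

Frank has just one choice, so Frank = blue. Eliminate blue elsewhere: Ivy.
That leaves Hank = teal. So Priya, Ivy can't be teal.
Priya's domain is down to {brown}, so Priya = brown. So Liam, Alice can't be brown.
No further eliminations apply; Ivy can still be any of orange, white.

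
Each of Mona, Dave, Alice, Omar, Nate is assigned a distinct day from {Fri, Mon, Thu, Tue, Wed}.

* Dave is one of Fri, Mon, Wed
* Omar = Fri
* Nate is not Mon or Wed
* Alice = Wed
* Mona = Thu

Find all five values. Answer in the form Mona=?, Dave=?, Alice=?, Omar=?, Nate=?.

Mona=Thu, Dave=Mon, Alice=Wed, Omar=Fri, Nate=Tue

Mona has just one choice, so Mona = Thu. Strike Thu from Nate.
Alice must be Wed (only option left). Strike Wed from Dave.
Omar must be Fri (only option left). So Dave, Nate can't be Fri.
Nate's domain is down to {Tue}, so Nate = Tue.
Dave's domain is down to {Mon}, so Dave = Mon.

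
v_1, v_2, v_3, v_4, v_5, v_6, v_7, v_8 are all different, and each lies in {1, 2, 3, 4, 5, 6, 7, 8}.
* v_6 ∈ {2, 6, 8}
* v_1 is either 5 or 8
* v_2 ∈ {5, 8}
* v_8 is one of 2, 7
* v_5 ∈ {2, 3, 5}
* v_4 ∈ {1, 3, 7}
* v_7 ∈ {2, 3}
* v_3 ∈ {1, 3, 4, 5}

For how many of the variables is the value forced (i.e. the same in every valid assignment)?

The 8 variables draw from only 8 values {1, 2, 3, 4, 5, 6, 7, 8}, so each is used; only v_3 can be 4, hence v_3 = 4.
The 7 still-open variables together cover exactly {1, 2, 3, 5, 6, 7, 8} — 7 values for 7 variables — and 1 appears only in v_4's list, so v_4 = 1.
Among the 6 still-open variables, 6 fits only v_6 (and all 6 values in {2, 3, 5, 6, 7, 8} must be used), so v_6 = 6.
The 5 still-open variables draw from only 5 values {2, 3, 5, 7, 8}, so each is used; only v_8 can be 7, hence v_8 = 7.
v_1 and v_2 between them cover only {5, 8} — a naked pair. Remove those values from v_5.
Determined: v_3=4, v_4=1, v_6=6, v_8=7. The other variables each still have more than one consistent value. That makes 4.

4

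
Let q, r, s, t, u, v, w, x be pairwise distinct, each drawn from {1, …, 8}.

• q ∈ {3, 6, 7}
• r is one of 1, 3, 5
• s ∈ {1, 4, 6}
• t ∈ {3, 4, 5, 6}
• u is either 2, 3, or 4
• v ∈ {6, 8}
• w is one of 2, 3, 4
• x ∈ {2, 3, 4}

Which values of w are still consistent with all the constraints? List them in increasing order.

2, 3, 4

The 8 variables draw from only 8 values {1, 2, 3, 4, 5, 6, 7, 8}, so each is used; only q can be 7, hence q = 7.
Among the 7 still-open variables, 8 fits only v (and all 7 values in {1, 2, 3, 4, 5, 6, 8} must be used), so v = 8.
The 3 variables u, w, x are confined to {2, 3, 4}, which locks those values in; drop them from r, s, t.
No further eliminations apply; w can still be any of 2, 3, 4.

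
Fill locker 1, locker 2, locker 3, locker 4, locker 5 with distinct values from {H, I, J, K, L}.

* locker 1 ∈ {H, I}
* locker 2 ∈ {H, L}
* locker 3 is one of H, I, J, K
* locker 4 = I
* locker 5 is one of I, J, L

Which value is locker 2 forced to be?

L

locker 4's domain is down to {I}, so locker 4 = I. Strike I from locker 1, locker 3, locker 5.
locker 1 must be H (only option left). Strike H from locker 2, locker 3.
So locker 2 = L.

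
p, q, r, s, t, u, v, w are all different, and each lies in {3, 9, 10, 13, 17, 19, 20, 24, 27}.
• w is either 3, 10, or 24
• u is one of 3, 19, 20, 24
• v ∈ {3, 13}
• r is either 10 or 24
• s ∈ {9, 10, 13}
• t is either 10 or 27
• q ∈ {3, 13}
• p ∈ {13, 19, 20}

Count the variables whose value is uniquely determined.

The 8 variables together cover exactly {3, 9, 10, 13, 19, 20, 24, 27} — 8 values for 8 variables — and 9 appears only in s's list, so s = 9.
The 7 still-open variables draw from only 7 values {3, 10, 13, 19, 20, 24, 27}, so each is used; only t can be 27, hence t = 27.
The 2 variables q and v are confined to {3, 13}, which locks those values in; drop them from p, u, w.
r and w share exactly the 2 values {10, 24}; by pigeonhole those values go to them, so strike 10, 24 from u.
Determined: s=9, t=27. The other variables each still have more than one consistent value. That makes 2.

2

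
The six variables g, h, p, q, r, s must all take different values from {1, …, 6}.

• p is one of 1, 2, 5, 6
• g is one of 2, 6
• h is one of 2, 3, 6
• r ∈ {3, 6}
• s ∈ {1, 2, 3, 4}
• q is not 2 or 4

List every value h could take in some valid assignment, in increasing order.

2, 3, 6

The 6 variables draw from only 6 values {1, 2, 3, 4, 5, 6}, so each is used; only s can be 4, hence s = 4.
g, h, r share exactly the 3 values {2, 3, 6}; by pigeonhole those values go to them, so strike 2, 3, 6 from p, q.
No further eliminations apply; h can still be any of 2, 3, 6.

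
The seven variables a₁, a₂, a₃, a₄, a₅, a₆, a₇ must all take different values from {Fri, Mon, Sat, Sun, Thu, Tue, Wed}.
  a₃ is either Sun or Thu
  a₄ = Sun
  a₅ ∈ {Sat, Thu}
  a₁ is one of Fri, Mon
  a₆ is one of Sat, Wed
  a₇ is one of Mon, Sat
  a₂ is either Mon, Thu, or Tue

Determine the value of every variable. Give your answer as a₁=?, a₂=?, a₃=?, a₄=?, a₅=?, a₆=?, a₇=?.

a₄ has just one choice, so a₄ = Sun. So a₃ can't be Sun.
That leaves a₃ = Thu. Strike Thu from a₂, a₅.
a₅'s domain is down to {Sat}, so a₅ = Sat. Eliminate Sat elsewhere: a₆, a₇.
a₆'s domain is down to {Wed}, so a₆ = Wed.
a₇ has just one choice, so a₇ = Mon. Eliminate Mon elsewhere: a₁, a₂.
a₁'s domain is down to {Fri}, so a₁ = Fri.
a₂ has just one choice, so a₂ = Tue.

a₁=Fri, a₂=Tue, a₃=Thu, a₄=Sun, a₅=Sat, a₆=Wed, a₇=Mon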